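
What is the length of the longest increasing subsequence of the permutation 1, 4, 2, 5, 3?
3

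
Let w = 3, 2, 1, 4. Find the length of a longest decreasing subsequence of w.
3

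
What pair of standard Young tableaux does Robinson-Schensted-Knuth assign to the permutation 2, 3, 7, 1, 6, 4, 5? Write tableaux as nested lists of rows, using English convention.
P = [[1, 3, 4, 5], [2, 6], [7]], Q = [[1, 2, 3, 7], [4, 5], [6]]

Insert each entry of the permutation into P by Schensted row insertion, recording in Q the position of each new cell.

Insert 2: appended to row 1. P = [[2]], Q = [[1]].
Insert 3: appended to row 1. P = [[2, 3]], Q = [[1, 2]].
Insert 7: appended to row 1. P = [[2, 3, 7]], Q = [[1, 2, 3]].
Insert 1: 1 bumps 2 from row 1; 2 starts row 2. P = [[1, 3, 7], [2]], Q = [[1, 2, 3], [4]].
Insert 6: 6 bumps 7 from row 1; 7 appends to row 2. P = [[1, 3, 6], [2, 7]], Q = [[1, 2, 3], [4, 5]].
Insert 4: 4 bumps 6 from row 1; 6 bumps 7 from row 2; 7 starts row 3. P = [[1, 3, 4], [2, 6], [7]], Q = [[1, 2, 3], [4, 5], [6]].
Insert 5: appended to row 1. P = [[1, 3, 4, 5], [2, 6], [7]], Q = [[1, 2, 3, 7], [4, 5], [6]].

So P = [[1, 3, 4, 5], [2, 6], [7]], Q = [[1, 2, 3, 7], [4, 5], [6]].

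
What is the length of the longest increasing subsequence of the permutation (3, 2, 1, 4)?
2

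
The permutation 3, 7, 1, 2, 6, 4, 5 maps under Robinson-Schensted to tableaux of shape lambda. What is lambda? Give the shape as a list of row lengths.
Row-insert each entry into an empty tableau.

After inserting 3: P = [[3]].
After inserting 7: P = [[3, 7]].
After inserting 1: P = [[1, 7], [3]].
After inserting 2: P = [[1, 2], [3, 7]].
After inserting 6: P = [[1, 2, 6], [3, 7]].
After inserting 4: P = [[1, 2, 4], [3, 6], [7]].
After inserting 5: P = [[1, 2, 4, 5], [3, 6], [7]].

The final insertion tableau P = [[1, 2, 4, 5], [3, 6], [7]] has shape [4, 2, 1].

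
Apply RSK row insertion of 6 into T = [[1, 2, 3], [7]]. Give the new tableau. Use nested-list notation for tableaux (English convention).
6 is larger than every entry of row 1, so it is appended to row 1. The new tableau is [[1, 2, 3, 6], [7]].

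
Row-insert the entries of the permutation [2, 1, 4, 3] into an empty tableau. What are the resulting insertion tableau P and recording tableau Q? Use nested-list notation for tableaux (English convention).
P = [[1, 3], [2, 4]], Q = [[1, 3], [2, 4]]

Insert each entry of the permutation into P by Schensted row insertion, recording in Q the position of each new cell.

After inserting 2: P = [[2]].
After inserting 1: P = [[1], [2]].
After inserting 4: P = [[1, 4], [2]].
After inserting 3: P = [[1, 3], [2, 4]].

So P = [[1, 3], [2, 4]], Q = [[1, 3], [2, 4]].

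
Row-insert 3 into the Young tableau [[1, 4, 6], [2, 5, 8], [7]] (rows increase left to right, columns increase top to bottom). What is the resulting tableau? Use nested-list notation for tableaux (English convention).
[[1, 3, 6], [2, 4, 8], [5], [7]]

In row 1, 3 replaces 4 (the leftmost entry greater than 3); 4 is bumped to row 2. In row 2, 4 replaces 5 (the leftmost entry greater than 4); 5 is bumped to row 3. In row 3, 5 replaces 7 (the leftmost entry greater than 5); 7 is bumped to row 4. 7 starts a new row 4. The new tableau is [[1, 3, 6], [2, 4, 8], [5], [7]].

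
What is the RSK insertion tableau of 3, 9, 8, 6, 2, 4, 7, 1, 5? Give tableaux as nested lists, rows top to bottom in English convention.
P = [[1, 4, 5], [2, 6, 7], [3], [8], [9]]

Insert 3: appended to row 1. P = [[3]].
Insert 9: appended to row 1. P = [[3, 9]].
Insert 8: 8 bumps 9 from row 1; 9 starts row 2. P = [[3, 8], [9]].
Insert 6: 6 bumps 8 from row 1; 8 bumps 9 from row 2; 9 starts row 3. P = [[3, 6], [8], [9]].
Insert 2: 2 bumps 3 from row 1; 3 bumps 8 from row 2; 8 bumps 9 from row 3; 9 starts row 4. P = [[2, 6], [3], [8], [9]].
Insert 4: 4 bumps 6 from row 1; 6 appends to row 2. P = [[2, 4], [3, 6], [8], [9]].
Insert 7: appended to row 1. P = [[2, 4, 7], [3, 6], [8], [9]].
Insert 1: 1 bumps 2 from row 1; 2 bumps 3 from row 2; 3 bumps 8 from row 3; 8 bumps 9 from row 4; 9 starts row 5. P = [[1, 4, 7], [2, 6], [3], [8], [9]].
Insert 5: 5 bumps 7 from row 1; 7 appends to row 2. P = [[1, 4, 5], [2, 6, 7], [3], [8], [9]].

So P = [[1, 4, 5], [2, 6, 7], [3], [8], [9]].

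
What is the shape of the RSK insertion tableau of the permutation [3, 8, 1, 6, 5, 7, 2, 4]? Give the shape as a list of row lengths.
[3, 3, 1, 1]

Row-insert each entry into an empty tableau.

After inserting 3: P = [[3]].
After inserting 8: P = [[3, 8]].
After inserting 1: P = [[1, 8], [3]].
After inserting 6: P = [[1, 6], [3, 8]].
After inserting 5: P = [[1, 5], [3, 6], [8]].
After inserting 7: P = [[1, 5, 7], [3, 6], [8]].
After inserting 2: P = [[1, 2, 7], [3, 5], [6], [8]].
After inserting 4: P = [[1, 2, 4], [3, 5, 7], [6], [8]].

The final insertion tableau P = [[1, 2, 4], [3, 5, 7], [6], [8]] has shape [3, 3, 1, 1].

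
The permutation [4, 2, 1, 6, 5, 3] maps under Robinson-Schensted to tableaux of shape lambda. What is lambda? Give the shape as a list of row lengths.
[2, 2, 2]

Row-insert each entry into an empty tableau.

After inserting 4: P = [[4]].
After inserting 2: P = [[2], [4]].
After inserting 1: P = [[1], [2], [4]].
After inserting 6: P = [[1, 6], [2], [4]].
After inserting 5: P = [[1, 5], [2, 6], [4]].
After inserting 3: P = [[1, 3], [2, 5], [4, 6]].

The final insertion tableau P = [[1, 3], [2, 5], [4, 6]] has shape [2, 2, 2].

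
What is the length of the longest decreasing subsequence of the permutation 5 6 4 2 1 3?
4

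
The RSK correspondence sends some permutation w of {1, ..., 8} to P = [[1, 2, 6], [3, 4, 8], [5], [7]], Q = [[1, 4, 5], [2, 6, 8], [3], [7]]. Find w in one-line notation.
Reverse the RSK construction: for i from n down to 1, find the cell of Q containing i, remove the entry at that cell from P, and reverse-bump it up through P; the value ejected from row 1 is w(i).

Step i=8: Q has 8 at row 2, column 3; remove 8 from row 2 of P and reverse-bump: 8 enters row 1 and ejects 6. So w(8) = 6. P is now [[1, 2, 8], [3, 4], [5], [7]].
Step i=7: Q has 7 at row 4, column 1; remove 7 from row 4 of P and reverse-bump: 7 enters row 3 and ejects 5; 5 enters row 2 and ejects 4; 4 enters row 1 and ejects 2. So w(7) = 2. P is now [[1, 4, 8], [3, 5], [7]].
Step i=6: Q has 6 at row 2, column 2; remove 5 from row 2 of P and reverse-bump: 5 enters row 1 and ejects 4. So w(6) = 4. P is now [[1, 5, 8], [3], [7]].
Step i=5: Q has 5 at row 1, column 3; remove that cell from P, ejecting 8. So w(5) = 8. P is now [[1, 5], [3], [7]].
Step i=4: Q has 4 at row 1, column 2; remove that cell from P, ejecting 5. So w(4) = 5. P is now [[1], [3], [7]].
Step i=3: Q has 3 at row 3, column 1; remove 7 from row 3 of P and reverse-bump: 7 enters row 2 and ejects 3; 3 enters row 1 and ejects 1. So w(3) = 1. P is now [[3], [7]].
Step i=2: Q has 2 at row 2, column 1; remove 7 from row 2 of P and reverse-bump: 7 enters row 1 and ejects 3. So w(2) = 3. P is now [[7]].
Step i=1: Q has 1 at row 1, column 1; remove that cell from P, ejecting 7. So w(1) = 7. P is now [].

So w = 7 3 1 5 8 4 2 6.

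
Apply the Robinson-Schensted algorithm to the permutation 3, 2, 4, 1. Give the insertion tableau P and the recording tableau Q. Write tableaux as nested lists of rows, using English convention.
P = [[1, 4], [2], [3]], Q = [[1, 3], [2], [4]]

Insert each entry of the permutation into P by Schensted row insertion, recording in Q the position of each new cell.

Insert 3: appended to row 1. P = [[3]], Q = [[1]].
Insert 2: 2 bumps 3 from row 1; 3 starts row 2. P = [[2], [3]], Q = [[1], [2]].
Insert 4: appended to row 1. P = [[2, 4], [3]], Q = [[1, 3], [2]].
Insert 1: 1 bumps 2 from row 1; 2 bumps 3 from row 2; 3 starts row 3. P = [[1, 4], [2], [3]], Q = [[1, 3], [2], [4]].

So P = [[1, 4], [2], [3]], Q = [[1, 3], [2], [4]].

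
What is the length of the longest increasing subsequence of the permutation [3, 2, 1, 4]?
2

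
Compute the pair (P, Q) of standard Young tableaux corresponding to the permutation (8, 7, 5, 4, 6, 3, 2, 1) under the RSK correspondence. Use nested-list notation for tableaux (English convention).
Insert each entry of the permutation into P by Schensted row insertion, recording in Q the position of each new cell.

Insert 8: appended to row 1. P = [[8]].
Insert 7: 7 bumps 8 from row 1; 8 starts row 2. P = [[7], [8]].
Insert 5: 5 bumps 7 from row 1; 7 bumps 8 from row 2; 8 starts row 3. P = [[5], [7], [8]].
Insert 4: 4 bumps 5 from row 1; 5 bumps 7 from row 2; 7 bumps 8 from row 3; 8 starts row 4. P = [[4], [5], [7], [8]].
Insert 6: appended to row 1. P = [[4, 6], [5], [7], [8]].
Insert 3: 3 bumps 4 from row 1; 4 bumps 5 from row 2; 5 bumps 7 from row 3; 7 bumps 8 from row 4; 8 starts row 5. P = [[3, 6], [4], [5], [7], [8]].
Insert 2: 2 bumps 3 from row 1; 3 bumps 4 from row 2; 4 bumps 5 from row 3; 5 bumps 7 from row 4; 7 bumps 8 from row 5; 8 starts row 6. P = [[2, 6], [3], [4], [5], [7], [8]].
Insert 1: 1 bumps 2 from row 1; 2 bumps 3 from row 2; 3 bumps 4 from row 3; 4 bumps 5 from row 4; 5 bumps 7 from row 5; 7 bumps 8 from row 6; 8 starts row 7. P = [[1, 6], [2], [3], [4], [5], [7], [8]].

So P = [[1, 6], [2], [3], [4], [5], [7], [8]], Q = [[1, 5], [2], [3], [4], [6], [7], [8]].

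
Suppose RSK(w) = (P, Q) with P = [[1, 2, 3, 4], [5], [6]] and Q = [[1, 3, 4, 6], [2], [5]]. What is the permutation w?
6 1 2 5 3 4

Reverse the RSK construction: for i from n down to 1, find the cell of Q containing i, remove the entry at that cell from P, and reverse-bump it up through P; the value ejected from row 1 is w(i).

Step i=6: Q has 6 at row 1, column 4; remove that cell from P, ejecting 4. So w(6) = 4. P is now [[1, 2, 3], [5], [6]].
Step i=5: Q has 5 at row 3, column 1; remove 6 from row 3 of P and reverse-bump: 6 enters row 2 and ejects 5; 5 enters row 1 and ejects 3. So w(5) = 3. P is now [[1, 2, 5], [6]].
Step i=4: Q has 4 at row 1, column 3; remove that cell from P, ejecting 5. So w(4) = 5. P is now [[1, 2], [6]].
Step i=3: Q has 3 at row 1, column 2; remove that cell from P, ejecting 2. So w(3) = 2. P is now [[1], [6]].
Step i=2: Q has 2 at row 2, column 1; remove 6 from row 2 of P and reverse-bump: 6 enters row 1 and ejects 1. So w(2) = 1. P is now [[6]].
Step i=1: Q has 1 at row 1, column 1; remove that cell from P, ejecting 6. So w(1) = 6. P is now [].

So w = 6 1 2 5 3 4.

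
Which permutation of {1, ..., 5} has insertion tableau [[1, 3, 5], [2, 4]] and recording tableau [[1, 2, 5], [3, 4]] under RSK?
2 4 1 3 5

Reverse the RSK construction: for i from n down to 1, find the cell of Q containing i, remove the entry at that cell from P, and reverse-bump it up through P; the value ejected from row 1 is w(i).

Step i=5: Q has 5 at row 1, column 3; remove that cell from P, ejecting 5. So w(5) = 5. P is now [[1, 3], [2, 4]].
Step i=4: Q has 4 at row 2, column 2; remove 4 from row 2 of P and reverse-bump: 4 enters row 1 and ejects 3. So w(4) = 3. P is now [[1, 4], [2]].
Step i=3: Q has 3 at row 2, column 1; remove 2 from row 2 of P and reverse-bump: 2 enters row 1 and ejects 1. So w(3) = 1. P is now [[2, 4]].
Step i=2: Q has 2 at row 1, column 2; remove that cell from P, ejecting 4. So w(2) = 4. P is now [[2]].
Step i=1: Q has 1 at row 1, column 1; remove that cell from P, ejecting 2. So w(1) = 2. P is now [].

So w = 2 4 1 3 5.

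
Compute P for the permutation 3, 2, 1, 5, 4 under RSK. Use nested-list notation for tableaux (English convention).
Insert 3: appended to row 1. P = [[3]].
Insert 2: 2 bumps 3 from row 1; 3 starts row 2. P = [[2], [3]].
Insert 1: 1 bumps 2 from row 1; 2 bumps 3 from row 2; 3 starts row 3. P = [[1], [2], [3]].
Insert 5: appended to row 1. P = [[1, 5], [2], [3]].
Insert 4: 4 bumps 5 from row 1; 5 appends to row 2. P = [[1, 4], [2, 5], [3]].

So P = [[1, 4], [2, 5], [3]].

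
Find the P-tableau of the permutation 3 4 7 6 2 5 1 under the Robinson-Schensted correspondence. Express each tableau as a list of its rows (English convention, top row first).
Insert 3: appended to row 1. P = [[3]].
Insert 4: appended to row 1. P = [[3, 4]].
Insert 7: appended to row 1. P = [[3, 4, 7]].
Insert 6: 6 bumps 7 from row 1; 7 starts row 2. P = [[3, 4, 6], [7]].
Insert 2: 2 bumps 3 from row 1; 3 bumps 7 from row 2; 7 starts row 3. P = [[2, 4, 6], [3], [7]].
Insert 5: 5 bumps 6 from row 1; 6 appends to row 2. P = [[2, 4, 5], [3, 6], [7]].
Insert 1: 1 bumps 2 from row 1; 2 bumps 3 from row 2; 3 bumps 7 from row 3; 7 starts row 4. P = [[1, 4, 5], [2, 6], [3], [7]].

So P = [[1, 4, 5], [2, 6], [3], [7]].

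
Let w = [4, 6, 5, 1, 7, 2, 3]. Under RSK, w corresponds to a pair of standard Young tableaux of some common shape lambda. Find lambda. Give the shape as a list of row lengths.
RSK row insertion gives P = [[1, 2, 3], [4, 5, 7], [6]], which has shape [3, 3, 1].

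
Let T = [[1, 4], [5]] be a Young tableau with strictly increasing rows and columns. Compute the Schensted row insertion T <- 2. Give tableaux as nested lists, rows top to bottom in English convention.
[[1, 2], [4], [5]]

In row 1, 2 replaces 4 (the leftmost entry greater than 2); 4 is bumped to row 2. In row 2, 4 replaces 5 (the leftmost entry greater than 4); 5 is bumped to row 3. 5 starts a new row 3. The new tableau is [[1, 2], [4], [5]].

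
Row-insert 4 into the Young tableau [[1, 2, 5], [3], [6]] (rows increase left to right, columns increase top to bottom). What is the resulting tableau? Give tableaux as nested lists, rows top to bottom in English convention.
[[1, 2, 4], [3, 5], [6]]

In row 1, 4 replaces 5 (the leftmost entry greater than 4); 5 is bumped to row 2. 5 is appended to row 2. The new tableau is [[1, 2, 4], [3, 5], [6]].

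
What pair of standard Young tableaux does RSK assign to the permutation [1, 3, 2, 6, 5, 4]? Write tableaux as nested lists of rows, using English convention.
Insert each entry of the permutation into P by Schensted row insertion, recording in Q the position of each new cell.

Insert 1: appended to row 1. P = [[1]], Q = [[1]].
Insert 3: appended to row 1. P = [[1, 3]], Q = [[1, 2]].
Insert 2: 2 bumps 3 from row 1; 3 starts row 2. P = [[1, 2], [3]], Q = [[1, 2], [3]].
Insert 6: appended to row 1. P = [[1, 2, 6], [3]], Q = [[1, 2, 4], [3]].
Insert 5: 5 bumps 6 from row 1; 6 appends to row 2. P = [[1, 2, 5], [3, 6]], Q = [[1, 2, 4], [3, 5]].
Insert 4: 4 bumps 5 from row 1; 5 bumps 6 from row 2; 6 starts row 3. P = [[1, 2, 4], [3, 5], [6]], Q = [[1, 2, 4], [3, 5], [6]].

So P = [[1, 2, 4], [3, 5], [6]], Q = [[1, 2, 4], [3, 5], [6]].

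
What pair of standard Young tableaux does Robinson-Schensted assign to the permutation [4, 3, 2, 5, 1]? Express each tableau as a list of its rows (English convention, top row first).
Insert each entry of the permutation into P by Schensted row insertion, recording in Q the position of each new cell.

After inserting 4: P = [[4]].
After inserting 3: P = [[3], [4]].
After inserting 2: P = [[2], [3], [4]].
After inserting 5: P = [[2, 5], [3], [4]].
After inserting 1: P = [[1, 5], [2], [3], [4]].

So P = [[1, 5], [2], [3], [4]], Q = [[1, 4], [2], [3], [5]].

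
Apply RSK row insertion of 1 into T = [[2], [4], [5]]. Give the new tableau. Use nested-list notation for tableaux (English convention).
[[1], [2], [4], [5]]

In row 1, 1 replaces 2 (the leftmost entry greater than 1); 2 is bumped to row 2. In row 2, 2 replaces 4 (the leftmost entry greater than 2); 4 is bumped to row 3. In row 3, 4 replaces 5 (the leftmost entry greater than 4); 5 is bumped to row 4. 5 starts a new row 4. The new tableau is [[1], [2], [4], [5]].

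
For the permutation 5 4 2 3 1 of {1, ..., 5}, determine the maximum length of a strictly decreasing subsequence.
4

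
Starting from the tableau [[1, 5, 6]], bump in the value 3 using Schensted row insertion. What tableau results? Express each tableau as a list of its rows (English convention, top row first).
In row 1, 3 replaces 5 (the leftmost entry greater than 3); 5 is bumped to row 2. 5 starts a new row 2. The new tableau is [[1, 3, 6], [5]].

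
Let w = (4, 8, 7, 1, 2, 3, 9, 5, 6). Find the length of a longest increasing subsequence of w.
5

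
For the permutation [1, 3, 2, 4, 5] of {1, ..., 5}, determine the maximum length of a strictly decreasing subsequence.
2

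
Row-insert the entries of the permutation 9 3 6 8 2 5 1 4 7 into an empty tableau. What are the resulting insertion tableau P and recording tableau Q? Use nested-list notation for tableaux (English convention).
P = [[1, 4, 7], [2, 5, 8], [3, 6], [9]], Q = [[1, 3, 4], [2, 6, 9], [5, 8], [7]]

Insert each entry of the permutation into P by Schensted row insertion, recording in Q the position of each new cell.

Insert 9: appended to row 1. P = [[9]].
Insert 3: 3 bumps 9 from row 1; 9 starts row 2. P = [[3], [9]].
Insert 6: appended to row 1. P = [[3, 6], [9]].
Insert 8: appended to row 1. P = [[3, 6, 8], [9]].
Insert 2: 2 bumps 3 from row 1; 3 bumps 9 from row 2; 9 starts row 3. P = [[2, 6, 8], [3], [9]].
Insert 5: 5 bumps 6 from row 1; 6 appends to row 2. P = [[2, 5, 8], [3, 6], [9]].
Insert 1: 1 bumps 2 from row 1; 2 bumps 3 from row 2; 3 bumps 9 from row 3; 9 starts row 4. P = [[1, 5, 8], [2, 6], [3], [9]].
Insert 4: 4 bumps 5 from row 1; 5 bumps 6 from row 2; 6 appends to row 3. P = [[1, 4, 8], [2, 5], [3, 6], [9]].
Insert 7: 7 bumps 8 from row 1; 8 appends to row 2. P = [[1, 4, 7], [2, 5, 8], [3, 6], [9]].

So P = [[1, 4, 7], [2, 5, 8], [3, 6], [9]], Q = [[1, 3, 4], [2, 6, 9], [5, 8], [7]].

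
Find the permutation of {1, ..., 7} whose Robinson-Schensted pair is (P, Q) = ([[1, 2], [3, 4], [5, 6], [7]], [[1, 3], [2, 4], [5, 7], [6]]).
5 3 7 6 4 1 2

Reverse RSK: for i = n, n-1, ..., 1, locate i in Q, remove the corresponding corner cell from P, and reverse-bump its entry up through P; the value ejected from row 1 is w(i).

So w = 5 3 7 6 4 1 2.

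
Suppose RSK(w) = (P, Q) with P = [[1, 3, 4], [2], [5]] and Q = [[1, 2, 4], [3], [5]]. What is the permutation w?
2 5 3 4 1

Reverse the RSK construction: for i from n down to 1, find the cell of Q containing i, remove the entry at that cell from P, and reverse-bump it up through P; the value ejected from row 1 is w(i).

Step i=5: Q has 5 at row 3, column 1; remove 5 from row 3 of P and reverse-bump: 5 enters row 2 and ejects 2; 2 enters row 1 and ejects 1. So w(5) = 1. P is now [[2, 3, 4], [5]].
Step i=4: Q has 4 at row 1, column 3; remove that cell from P, ejecting 4. So w(4) = 4. P is now [[2, 3], [5]].
Step i=3: Q has 3 at row 2, column 1; remove 5 from row 2 of P and reverse-bump: 5 enters row 1 and ejects 3. So w(3) = 3. P is now [[2, 5]].
Step i=2: Q has 2 at row 1, column 2; remove that cell from P, ejecting 5. So w(2) = 5. P is now [[2]].
Step i=1: Q has 1 at row 1, column 1; remove that cell from P, ejecting 2. So w(1) = 2. P is now [].

So w = 2 5 3 4 1.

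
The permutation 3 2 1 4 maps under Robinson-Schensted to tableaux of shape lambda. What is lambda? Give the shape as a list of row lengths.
[2, 1, 1]

Row-insert each entry into an empty tableau.

After inserting 3: P = [[3]].
After inserting 2: P = [[2], [3]].
After inserting 1: P = [[1], [2], [3]].
After inserting 4: P = [[1, 4], [2], [3]].

The final insertion tableau P = [[1, 4], [2], [3]] has shape [2, 1, 1].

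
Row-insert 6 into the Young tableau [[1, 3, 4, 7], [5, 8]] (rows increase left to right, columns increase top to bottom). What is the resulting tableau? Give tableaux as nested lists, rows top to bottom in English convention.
[[1, 3, 4, 6], [5, 7], [8]]

In row 1, 6 replaces 7 (the leftmost entry greater than 6); 7 is bumped to row 2. In row 2, 7 replaces 8 (the leftmost entry greater than 7); 8 is bumped to row 3. 8 starts a new row 3. The new tableau is [[1, 3, 4, 6], [5, 7], [8]].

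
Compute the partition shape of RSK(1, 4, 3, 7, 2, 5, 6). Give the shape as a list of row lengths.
[4, 2, 1]

Row-insert each entry into an empty tableau.

After inserting 1: P = [[1]].
After inserting 4: P = [[1, 4]].
After inserting 3: P = [[1, 3], [4]].
After inserting 7: P = [[1, 3, 7], [4]].
After inserting 2: P = [[1, 2, 7], [3], [4]].
After inserting 5: P = [[1, 2, 5], [3, 7], [4]].
After inserting 6: P = [[1, 2, 5, 6], [3, 7], [4]].

The final insertion tableau P = [[1, 2, 5, 6], [3, 7], [4]] has shape [4, 2, 1].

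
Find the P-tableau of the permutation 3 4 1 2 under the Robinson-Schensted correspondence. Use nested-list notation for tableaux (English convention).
After inserting 3: P = [[3]].
After inserting 4: P = [[3, 4]].
After inserting 1: P = [[1, 4], [3]].
After inserting 2: P = [[1, 2], [3, 4]].

So P = [[1, 2], [3, 4]].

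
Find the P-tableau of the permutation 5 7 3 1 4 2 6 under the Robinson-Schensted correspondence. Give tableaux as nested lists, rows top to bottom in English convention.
Insert 5: appended to row 1. P = [[5]].
Insert 7: appended to row 1. P = [[5, 7]].
Insert 3: 3 bumps 5 from row 1; 5 starts row 2. P = [[3, 7], [5]].
Insert 1: 1 bumps 3 from row 1; 3 bumps 5 from row 2; 5 starts row 3. P = [[1, 7], [3], [5]].
Insert 4: 4 bumps 7 from row 1; 7 appends to row 2. P = [[1, 4], [3, 7], [5]].
Insert 2: 2 bumps 4 from row 1; 4 bumps 7 from row 2; 7 appends to row 3. P = [[1, 2], [3, 4], [5, 7]].
Insert 6: appended to row 1. P = [[1, 2, 6], [3, 4], [5, 7]].

So P = [[1, 2, 6], [3, 4], [5, 7]].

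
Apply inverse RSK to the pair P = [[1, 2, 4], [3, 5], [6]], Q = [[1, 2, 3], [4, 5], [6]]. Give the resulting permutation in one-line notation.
1 3 6 2 5 4

Reverse RSK: for i = n, n-1, ..., 1, locate i in Q, remove the corresponding corner cell from P, and reverse-bump its entry up through P; the value ejected from row 1 is w(i).

So w = 1 3 6 2 5 4.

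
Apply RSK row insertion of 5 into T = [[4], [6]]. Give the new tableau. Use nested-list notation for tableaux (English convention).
5 is larger than every entry of row 1, so it is appended to row 1. The new tableau is [[4, 5], [6]].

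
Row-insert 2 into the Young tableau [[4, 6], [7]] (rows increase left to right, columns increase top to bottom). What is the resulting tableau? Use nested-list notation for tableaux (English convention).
[[2, 6], [4], [7]]

In row 1, 2 replaces 4 (the leftmost entry greater than 2); 4 is bumped to row 2. In row 2, 4 replaces 7 (the leftmost entry greater than 4); 7 is bumped to row 3. 7 starts a new row 3. The new tableau is [[2, 6], [4], [7]].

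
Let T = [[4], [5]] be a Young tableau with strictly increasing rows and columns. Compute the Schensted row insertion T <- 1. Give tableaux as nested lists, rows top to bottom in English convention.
In row 1, 1 replaces 4 (the leftmost entry greater than 1); 4 is bumped to row 2. In row 2, 4 replaces 5 (the leftmost entry greater than 4); 5 is bumped to row 3. 5 starts a new row 3. The new tableau is [[1], [4], [5]].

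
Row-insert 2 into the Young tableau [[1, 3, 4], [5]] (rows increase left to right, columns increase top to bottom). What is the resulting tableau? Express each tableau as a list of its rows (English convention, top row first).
In row 1, 2 replaces 3 (the leftmost entry greater than 2); 3 is bumped to row 2. In row 2, 3 replaces 5 (the leftmost entry greater than 3); 5 is bumped to row 3. 5 starts a new row 3. The new tableau is [[1, 2, 4], [3], [5]].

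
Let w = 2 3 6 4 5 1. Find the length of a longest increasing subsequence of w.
4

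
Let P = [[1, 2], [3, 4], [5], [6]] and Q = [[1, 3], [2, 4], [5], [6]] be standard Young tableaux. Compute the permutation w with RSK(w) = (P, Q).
3 1 6 5 4 2

Reverse RSK: for i = n, n-1, ..., 1, locate i in Q, remove the corresponding corner cell from P, and reverse-bump its entry up through P; the value ejected from row 1 is w(i).

So w = 3 1 6 5 4 2.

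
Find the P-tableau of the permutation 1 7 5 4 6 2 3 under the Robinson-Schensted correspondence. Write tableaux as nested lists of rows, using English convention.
Insert 1: appended to row 1. P = [[1]].
Insert 7: appended to row 1. P = [[1, 7]].
Insert 5: 5 bumps 7 from row 1; 7 starts row 2. P = [[1, 5], [7]].
Insert 4: 4 bumps 5 from row 1; 5 bumps 7 from row 2; 7 starts row 3. P = [[1, 4], [5], [7]].
Insert 6: appended to row 1. P = [[1, 4, 6], [5], [7]].
Insert 2: 2 bumps 4 from row 1; 4 bumps 5 from row 2; 5 bumps 7 from row 3; 7 starts row 4. P = [[1, 2, 6], [4], [5], [7]].
Insert 3: 3 bumps 6 from row 1; 6 appends to row 2. P = [[1, 2, 3], [4, 6], [5], [7]].

So P = [[1, 2, 3], [4, 6], [5], [7]].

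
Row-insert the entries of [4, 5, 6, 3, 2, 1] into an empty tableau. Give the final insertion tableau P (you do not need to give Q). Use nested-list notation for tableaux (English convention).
Insert 4: appended to row 1. P = [[4]].
Insert 5: appended to row 1. P = [[4, 5]].
Insert 6: appended to row 1. P = [[4, 5, 6]].
Insert 3: 3 bumps 4 from row 1; 4 starts row 2. P = [[3, 5, 6], [4]].
Insert 2: 2 bumps 3 from row 1; 3 bumps 4 from row 2; 4 starts row 3. P = [[2, 5, 6], [3], [4]].
Insert 1: 1 bumps 2 from row 1; 2 bumps 3 from row 2; 3 bumps 4 from row 3; 4 starts row 4. P = [[1, 5, 6], [2], [3], [4]].

So P = [[1, 5, 6], [2], [3], [4]].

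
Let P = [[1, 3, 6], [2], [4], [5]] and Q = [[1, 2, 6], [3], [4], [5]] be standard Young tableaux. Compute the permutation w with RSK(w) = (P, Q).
2 5 4 3 1 6

Reverse the RSK construction: for i from n down to 1, find the cell of Q containing i, remove the entry at that cell from P, and reverse-bump it up through P; the value ejected from row 1 is w(i).

Step i=6: Q has 6 at row 1, column 3; remove that cell from P, ejecting 6. So w(6) = 6. P is now [[1, 3], [2], [4], [5]].
Step i=5: Q has 5 at row 4, column 1; remove 5 from row 4 of P and reverse-bump: 5 enters row 3 and ejects 4; 4 enters row 2 and ejects 2; 2 enters row 1 and ejects 1. So w(5) = 1. P is now [[2, 3], [4], [5]].
Step i=4: Q has 4 at row 3, column 1; remove 5 from row 3 of P and reverse-bump: 5 enters row 2 and ejects 4; 4 enters row 1 and ejects 3. So w(4) = 3. P is now [[2, 4], [5]].
Step i=3: Q has 3 at row 2, column 1; remove 5 from row 2 of P and reverse-bump: 5 enters row 1 and ejects 4. So w(3) = 4. P is now [[2, 5]].
Step i=2: Q has 2 at row 1, column 2; remove that cell from P, ejecting 5. So w(2) = 5. P is now [[2]].
Step i=1: Q has 1 at row 1, column 1; remove that cell from P, ejecting 2. So w(1) = 2. P is now [].

So w = 2 5 4 3 1 6.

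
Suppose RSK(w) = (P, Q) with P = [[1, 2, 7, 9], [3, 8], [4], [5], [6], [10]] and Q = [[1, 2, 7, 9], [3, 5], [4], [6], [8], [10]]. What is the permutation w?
Reverse the RSK construction: for i from n down to 1, find the cell of Q containing i, remove the entry at that cell from P, and reverse-bump it up through P; the value ejected from row 1 is w(i).

Step i=10: Q has 10 at row 6, column 1; remove 10 from row 6 of P and reverse-bump: 10 enters row 5 and ejects 6; 6 enters row 4 and ejects 5; 5 enters row 3 and ejects 4; 4 enters row 2 and ejects 3; 3 enters row 1 and ejects 2. So w(10) = 2. P is now [[1, 3, 7, 9], [4, 8], [5], [6], [10]].
Step i=9: Q has 9 at row 1, column 4; remove that cell from P, ejecting 9. So w(9) = 9. P is now [[1, 3, 7], [4, 8], [5], [6], [10]].
Step i=8: Q has 8 at row 5, column 1; remove 10 from row 5 of P and reverse-bump: 10 enters row 4 and ejects 6; 6 enters row 3 and ejects 5; 5 enters row 2 and ejects 4; 4 enters row 1 and ejects 3. So w(8) = 3. P is now [[1, 4, 7], [5, 8], [6], [10]].
Step i=7: Q has 7 at row 1, column 3; remove that cell from P, ejecting 7. So w(7) = 7. P is now [[1, 4], [5, 8], [6], [10]].
Step i=6: Q has 6 at row 4, column 1; remove 10 from row 4 of P and reverse-bump: 10 enters row 3 and ejects 6; 6 enters row 2 and ejects 5; 5 enters row 1 and ejects 4. So w(6) = 4. P is now [[1, 5], [6, 8], [10]].
Step i=5: Q has 5 at row 2, column 2; remove 8 from row 2 of P and reverse-bump: 8 enters row 1 and ejects 5. So w(5) = 5. P is now [[1, 8], [6], [10]].
Step i=4: Q has 4 at row 3, column 1; remove 10 from row 3 of P and reverse-bump: 10 enters row 2 and ejects 6; 6 enters row 1 and ejects 1. So w(4) = 1. P is now [[6, 8], [10]].
Step i=3: Q has 3 at row 2, column 1; remove 10 from row 2 of P and reverse-bump: 10 enters row 1 and ejects 8. So w(3) = 8. P is now [[6, 10]].
Step i=2: Q has 2 at row 1, column 2; remove that cell from P, ejecting 10. So w(2) = 10. P is now [[6]].
Step i=1: Q has 1 at row 1, column 1; remove that cell from P, ejecting 6. So w(1) = 6. P is now [].

So w = 6 10 8 1 5 4 7 3 9 2.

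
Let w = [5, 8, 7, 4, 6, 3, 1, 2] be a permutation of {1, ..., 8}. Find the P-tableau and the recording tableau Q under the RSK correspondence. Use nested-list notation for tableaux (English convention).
P = [[1, 2], [3, 6], [4, 7], [5], [8]], Q = [[1, 2], [3, 5], [4, 8], [6], [7]]

Insert each entry of the permutation into P by Schensted row insertion, recording in Q the position of each new cell.

Insert 5: appended to row 1. P = [[5]].
Insert 8: appended to row 1. P = [[5, 8]].
Insert 7: 7 bumps 8 from row 1; 8 starts row 2. P = [[5, 7], [8]].
Insert 4: 4 bumps 5 from row 1; 5 bumps 8 from row 2; 8 starts row 3. P = [[4, 7], [5], [8]].
Insert 6: 6 bumps 7 from row 1; 7 appends to row 2. P = [[4, 6], [5, 7], [8]].
Insert 3: 3 bumps 4 from row 1; 4 bumps 5 from row 2; 5 bumps 8 from row 3; 8 starts row 4. P = [[3, 6], [4, 7], [5], [8]].
Insert 1: 1 bumps 3 from row 1; 3 bumps 4 from row 2; 4 bumps 5 from row 3; 5 bumps 8 from row 4; 8 starts row 5. P = [[1, 6], [3, 7], [4], [5], [8]].
Insert 2: 2 bumps 6 from row 1; 6 bumps 7 from row 2; 7 appends to row 3. P = [[1, 2], [3, 6], [4, 7], [5], [8]].

So P = [[1, 2], [3, 6], [4, 7], [5], [8]], Q = [[1, 2], [3, 5], [4, 8], [6], [7]].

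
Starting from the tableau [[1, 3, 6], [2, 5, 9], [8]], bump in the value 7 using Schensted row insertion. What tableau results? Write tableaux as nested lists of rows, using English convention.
7 is larger than every entry of row 1, so it is appended to row 1. The new tableau is [[1, 3, 6, 7], [2, 5, 9], [8]].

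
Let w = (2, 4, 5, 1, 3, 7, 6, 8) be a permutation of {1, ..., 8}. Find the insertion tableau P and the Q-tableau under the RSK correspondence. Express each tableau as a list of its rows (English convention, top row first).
Insert each entry of the permutation into P by Schensted row insertion, recording in Q the position of each new cell.

Insert 2: appended to row 1. P = [[2]].
Insert 4: appended to row 1. P = [[2, 4]].
Insert 5: appended to row 1. P = [[2, 4, 5]].
Insert 1: 1 bumps 2 from row 1; 2 starts row 2. P = [[1, 4, 5], [2]].
Insert 3: 3 bumps 4 from row 1; 4 appends to row 2. P = [[1, 3, 5], [2, 4]].
Insert 7: appended to row 1. P = [[1, 3, 5, 7], [2, 4]].
Insert 6: 6 bumps 7 from row 1; 7 appends to row 2. P = [[1, 3, 5, 6], [2, 4, 7]].
Insert 8: appended to row 1. P = [[1, 3, 5, 6, 8], [2, 4, 7]].

So P = [[1, 3, 5, 6, 8], [2, 4, 7]], Q = [[1, 2, 3, 6, 8], [4, 5, 7]].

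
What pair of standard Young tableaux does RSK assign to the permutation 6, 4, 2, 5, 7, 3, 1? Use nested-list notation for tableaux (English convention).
Insert each entry of the permutation into P by Schensted row insertion, recording in Q the position of each new cell.

Insert 6: appended to row 1. P = [[6]], Q = [[1]].
Insert 4: 4 bumps 6 from row 1; 6 starts row 2. P = [[4], [6]], Q = [[1], [2]].
Insert 2: 2 bumps 4 from row 1; 4 bumps 6 from row 2; 6 starts row 3. P = [[2], [4], [6]], Q = [[1], [2], [3]].
Insert 5: appended to row 1. P = [[2, 5], [4], [6]], Q = [[1, 4], [2], [3]].
Insert 7: appended to row 1. P = [[2, 5, 7], [4], [6]], Q = [[1, 4, 5], [2], [3]].
Insert 3: 3 bumps 5 from row 1; 5 appends to row 2. P = [[2, 3, 7], [4, 5], [6]], Q = [[1, 4, 5], [2, 6], [3]].
Insert 1: 1 bumps 2 from row 1; 2 bumps 4 from row 2; 4 bumps 6 from row 3; 6 starts row 4. P = [[1, 3, 7], [2, 5], [4], [6]], Q = [[1, 4, 5], [2, 6], [3], [7]].

So P = [[1, 3, 7], [2, 5], [4], [6]], Q = [[1, 4, 5], [2, 6], [3], [7]].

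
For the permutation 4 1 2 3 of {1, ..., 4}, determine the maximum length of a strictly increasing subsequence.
3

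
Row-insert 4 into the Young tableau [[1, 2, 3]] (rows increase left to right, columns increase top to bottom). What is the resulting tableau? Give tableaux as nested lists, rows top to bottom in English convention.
[[1, 2, 3, 4]]

4 is larger than every entry of row 1, so it is appended to row 1. The new tableau is [[1, 2, 3, 4]].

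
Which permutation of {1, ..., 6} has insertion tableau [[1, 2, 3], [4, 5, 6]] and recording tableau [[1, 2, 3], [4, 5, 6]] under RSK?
4 5 6 1 2 3

Reverse the RSK construction: for i from n down to 1, find the cell of Q containing i, remove the entry at that cell from P, and reverse-bump it up through P; the value ejected from row 1 is w(i).

Step i=6: Q has 6 at row 2, column 3; remove 6 from row 2 of P and reverse-bump: 6 enters row 1 and ejects 3. So w(6) = 3. P is now [[1, 2, 6], [4, 5]].
Step i=5: Q has 5 at row 2, column 2; remove 5 from row 2 of P and reverse-bump: 5 enters row 1 and ejects 2. So w(5) = 2. P is now [[1, 5, 6], [4]].
Step i=4: Q has 4 at row 2, column 1; remove 4 from row 2 of P and reverse-bump: 4 enters row 1 and ejects 1. So w(4) = 1. P is now [[4, 5, 6]].
Step i=3: Q has 3 at row 1, column 3; remove that cell from P, ejecting 6. So w(3) = 6. P is now [[4, 5]].
Step i=2: Q has 2 at row 1, column 2; remove that cell from P, ejecting 5. So w(2) = 5. P is now [[4]].
Step i=1: Q has 1 at row 1, column 1; remove that cell from P, ejecting 4. So w(1) = 4. P is now [].

So w = 4 5 6 1 2 3.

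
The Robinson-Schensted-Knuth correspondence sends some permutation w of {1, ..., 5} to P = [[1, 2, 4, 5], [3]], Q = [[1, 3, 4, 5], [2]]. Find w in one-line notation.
3 1 2 4 5

Reverse the RSK construction: for i from n down to 1, find the cell of Q containing i, remove the entry at that cell from P, and reverse-bump it up through P; the value ejected from row 1 is w(i).

Step i=5: Q has 5 at row 1, column 4; remove that cell from P, ejecting 5. So w(5) = 5. P is now [[1, 2, 4], [3]].
Step i=4: Q has 4 at row 1, column 3; remove that cell from P, ejecting 4. So w(4) = 4. P is now [[1, 2], [3]].
Step i=3: Q has 3 at row 1, column 2; remove that cell from P, ejecting 2. So w(3) = 2. P is now [[1], [3]].
Step i=2: Q has 2 at row 2, column 1; remove 3 from row 2 of P and reverse-bump: 3 enters row 1 and ejects 1. So w(2) = 1. P is now [[3]].
Step i=1: Q has 1 at row 1, column 1; remove that cell from P, ejecting 3. So w(1) = 3. P is now [].

So w = 3 1 2 4 5.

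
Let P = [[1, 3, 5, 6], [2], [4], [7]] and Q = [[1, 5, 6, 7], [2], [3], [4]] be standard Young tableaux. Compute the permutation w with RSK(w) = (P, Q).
7 4 2 1 3 5 6

Reverse the RSK construction: for i from n down to 1, find the cell of Q containing i, remove the entry at that cell from P, and reverse-bump it up through P; the value ejected from row 1 is w(i).

Step i=7: Q has 7 at row 1, column 4; remove that cell from P, ejecting 6. So w(7) = 6. P is now [[1, 3, 5], [2], [4], [7]].
Step i=6: Q has 6 at row 1, column 3; remove that cell from P, ejecting 5. So w(6) = 5. P is now [[1, 3], [2], [4], [7]].
Step i=5: Q has 5 at row 1, column 2; remove that cell from P, ejecting 3. So w(5) = 3. P is now [[1], [2], [4], [7]].
Step i=4: Q has 4 at row 4, column 1; remove 7 from row 4 of P and reverse-bump: 7 enters row 3 and ejects 4; 4 enters row 2 and ejects 2; 2 enters row 1 and ejects 1. So w(4) = 1. P is now [[2], [4], [7]].
Step i=3: Q has 3 at row 3, column 1; remove 7 from row 3 of P and reverse-bump: 7 enters row 2 and ejects 4; 4 enters row 1 and ejects 2. So w(3) = 2. P is now [[4], [7]].
Step i=2: Q has 2 at row 2, column 1; remove 7 from row 2 of P and reverse-bump: 7 enters row 1 and ejects 4. So w(2) = 4. P is now [[7]].
Step i=1: Q has 1 at row 1, column 1; remove that cell from P, ejecting 7. So w(1) = 7. P is now [].

So w = 7 4 2 1 3 5 6.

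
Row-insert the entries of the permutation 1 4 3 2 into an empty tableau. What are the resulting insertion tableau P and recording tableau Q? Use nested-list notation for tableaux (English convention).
P = [[1, 2], [3], [4]], Q = [[1, 2], [3], [4]]

Insert each entry of the permutation into P by Schensted row insertion, recording in Q the position of each new cell.

Insert 1: appended to row 1. P = [[1]].
Insert 4: appended to row 1. P = [[1, 4]].
Insert 3: 3 bumps 4 from row 1; 4 starts row 2. P = [[1, 3], [4]].
Insert 2: 2 bumps 3 from row 1; 3 bumps 4 from row 2; 4 starts row 3. P = [[1, 2], [3], [4]].

So P = [[1, 2], [3], [4]], Q = [[1, 2], [3], [4]].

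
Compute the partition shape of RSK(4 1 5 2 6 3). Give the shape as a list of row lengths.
[3, 3]

Row-insert each entry into an empty tableau.

After inserting 4: P = [[4]].
After inserting 1: P = [[1], [4]].
After inserting 5: P = [[1, 5], [4]].
After inserting 2: P = [[1, 2], [4, 5]].
After inserting 6: P = [[1, 2, 6], [4, 5]].
After inserting 3: P = [[1, 2, 3], [4, 5, 6]].

The final insertion tableau P = [[1, 2, 3], [4, 5, 6]] has shape [3, 3].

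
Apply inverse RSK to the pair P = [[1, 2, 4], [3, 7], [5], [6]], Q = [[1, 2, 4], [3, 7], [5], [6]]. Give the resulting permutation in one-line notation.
Reverse the RSK construction: for i from n down to 1, find the cell of Q containing i, remove the entry at that cell from P, and reverse-bump it up through P; the value ejected from row 1 is w(i).

Step i=7: Q has 7 at row 2, column 2; remove 7 from row 2 of P and reverse-bump: 7 enters row 1 and ejects 4. So w(7) = 4. P is now [[1, 2, 7], [3], [5], [6]].
Step i=6: Q has 6 at row 4, column 1; remove 6 from row 4 of P and reverse-bump: 6 enters row 3 and ejects 5; 5 enters row 2 and ejects 3; 3 enters row 1 and ejects 2. So w(6) = 2. P is now [[1, 3, 7], [5], [6]].
Step i=5: Q has 5 at row 3, column 1; remove 6 from row 3 of P and reverse-bump: 6 enters row 2 and ejects 5; 5 enters row 1 and ejects 3. So w(5) = 3. P is now [[1, 5, 7], [6]].
Step i=4: Q has 4 at row 1, column 3; remove that cell from P, ejecting 7. So w(4) = 7. P is now [[1, 5], [6]].
Step i=3: Q has 3 at row 2, column 1; remove 6 from row 2 of P and reverse-bump: 6 enters row 1 and ejects 5. So w(3) = 5. P is now [[1, 6]].
Step i=2: Q has 2 at row 1, column 2; remove that cell from P, ejecting 6. So w(2) = 6. P is now [[1]].
Step i=1: Q has 1 at row 1, column 1; remove that cell from P, ejecting 1. So w(1) = 1. P is now [].

So w = 1 6 5 7 3 2 4.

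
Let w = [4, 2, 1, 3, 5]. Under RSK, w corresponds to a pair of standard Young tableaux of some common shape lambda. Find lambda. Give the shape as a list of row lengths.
[3, 1, 1]

Row-insert each entry into an empty tableau.

After inserting 4: P = [[4]].
After inserting 2: P = [[2], [4]].
After inserting 1: P = [[1], [2], [4]].
After inserting 3: P = [[1, 3], [2], [4]].
After inserting 5: P = [[1, 3, 5], [2], [4]].

The final insertion tableau P = [[1, 3, 5], [2], [4]] has shape [3, 1, 1].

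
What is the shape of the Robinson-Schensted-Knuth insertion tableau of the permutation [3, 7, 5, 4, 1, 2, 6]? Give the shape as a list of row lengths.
Row-insert each entry into an empty tableau.

After inserting 3: P = [[3]].
After inserting 7: P = [[3, 7]].
After inserting 5: P = [[3, 5], [7]].
After inserting 4: P = [[3, 4], [5], [7]].
After inserting 1: P = [[1, 4], [3], [5], [7]].
After inserting 2: P = [[1, 2], [3, 4], [5], [7]].
After inserting 6: P = [[1, 2, 6], [3, 4], [5], [7]].

The final insertion tableau P = [[1, 2, 6], [3, 4], [5], [7]] has shape [3, 2, 1, 1].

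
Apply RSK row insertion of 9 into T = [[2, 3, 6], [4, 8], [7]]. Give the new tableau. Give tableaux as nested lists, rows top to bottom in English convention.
9 is larger than every entry of row 1, so it is appended to row 1. The new tableau is [[2, 3, 6, 9], [4, 8], [7]].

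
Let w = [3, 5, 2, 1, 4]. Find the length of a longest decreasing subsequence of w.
3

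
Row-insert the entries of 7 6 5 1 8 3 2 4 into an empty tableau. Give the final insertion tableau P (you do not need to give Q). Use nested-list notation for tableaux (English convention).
After inserting 7: P = [[7]].
After inserting 6: P = [[6], [7]].
After inserting 5: P = [[5], [6], [7]].
After inserting 1: P = [[1], [5], [6], [7]].
After inserting 8: P = [[1, 8], [5], [6], [7]].
After inserting 3: P = [[1, 3], [5, 8], [6], [7]].
After inserting 2: P = [[1, 2], [3, 8], [5], [6], [7]].
After inserting 4: P = [[1, 2, 4], [3, 8], [5], [6], [7]].

So P = [[1, 2, 4], [3, 8], [5], [6], [7]].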